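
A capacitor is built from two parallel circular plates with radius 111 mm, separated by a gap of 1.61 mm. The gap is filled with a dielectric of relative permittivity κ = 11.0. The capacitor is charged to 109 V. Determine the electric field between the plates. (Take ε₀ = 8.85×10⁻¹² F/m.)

67.7 V/mm

E = V/d = 109 / 1.61×10⁻³ = 6.77×10⁴ V/m.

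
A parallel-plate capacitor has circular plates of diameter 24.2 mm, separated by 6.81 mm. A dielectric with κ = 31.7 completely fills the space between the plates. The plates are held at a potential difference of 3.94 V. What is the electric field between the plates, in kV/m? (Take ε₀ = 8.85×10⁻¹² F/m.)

E ≈ 0.579 kV/m

E = V/d = 3.94 / 6.81×10⁻³ = 5.79×10² V/m.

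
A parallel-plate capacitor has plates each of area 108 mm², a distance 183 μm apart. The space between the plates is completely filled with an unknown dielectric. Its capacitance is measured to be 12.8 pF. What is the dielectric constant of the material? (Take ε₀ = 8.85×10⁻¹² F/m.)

A = 108 mm² = 1.08×10⁻⁴ m².
κ = Cd/(ε₀A) = 1.28×10⁻¹¹ × 1.83×10⁻⁴ / (8.85×10⁻¹² × 1.08×10⁻⁴) = 2.45.

κ ≈ 2.45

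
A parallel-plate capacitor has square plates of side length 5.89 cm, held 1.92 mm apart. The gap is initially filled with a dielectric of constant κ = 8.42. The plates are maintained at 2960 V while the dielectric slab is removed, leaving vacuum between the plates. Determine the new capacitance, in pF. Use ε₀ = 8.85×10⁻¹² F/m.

C ≈ 16.0 pF

A = (5.89 cm)² = 3.47×10⁻³ m².
Initially C₁ = κε₀A/d = 8.42 × 8.85×10⁻¹² × 3.47×10⁻³ / 1.92×10⁻³ = 1.35×10⁻¹⁰ F.
C = κε₀A/d scales with κ, so C₂/C₁ = 1/κ = 1/8.42 = 0.119.
C₂ = 0.119 × 1.35×10⁻¹⁰ = 1.60×10⁻¹¹ F.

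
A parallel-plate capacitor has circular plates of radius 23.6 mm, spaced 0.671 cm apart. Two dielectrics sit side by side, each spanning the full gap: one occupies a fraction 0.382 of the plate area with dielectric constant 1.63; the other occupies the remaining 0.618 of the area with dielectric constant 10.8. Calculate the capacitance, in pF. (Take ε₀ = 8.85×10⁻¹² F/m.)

A = π(23.6 mm)² = 1.75×10⁻³ m².
Side-by-side slabs ⇒ two capacitors in parallel, each spanning the full gap.
C₁ = κ₁ε₀A₁/d = 1.63 × 8.85×10⁻¹² × 6.68×10⁻⁴ / 6.71×10⁻³ = 1.44×10⁻¹² F.
C₂ = κ₂ε₀A₂/d = 10.8 × 8.85×10⁻¹² × 1.08×10⁻³ / 6.71×10⁻³ = 1.54×10⁻¹¹ F.
C = C₁ + C₂ = 1.68×10⁻¹¹ F.

C ≈ 16.8 pF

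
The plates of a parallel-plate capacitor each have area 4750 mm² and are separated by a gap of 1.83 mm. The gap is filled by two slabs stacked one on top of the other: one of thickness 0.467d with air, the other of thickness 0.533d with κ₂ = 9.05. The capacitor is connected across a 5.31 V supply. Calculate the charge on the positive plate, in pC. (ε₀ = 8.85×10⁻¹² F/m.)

A = 4750 mm² = 4.75×10⁻³ m².
Stacked slabs ⇒ two capacitors in series, each with the full plate area.
C₁ = κ₁ε₀A/d₁ = 1.00 × 8.85×10⁻¹² × 4.75×10⁻³ / 8.55×10⁻⁴ = 4.92×10⁻¹¹ F.
C₂ = κ₂ε₀A/d₂ = 9.05 × 8.85×10⁻¹² × 4.75×10⁻³ / 9.75×10⁻⁴ = 3.90×10⁻¹⁰ F.
C = (1/C₁ + 1/C₂)⁻¹ = 4.37×10⁻¹¹ F.
Q = CV = 4.37×10⁻¹¹ × 5.31 = 2.32×10⁻¹⁰ C.

232 pC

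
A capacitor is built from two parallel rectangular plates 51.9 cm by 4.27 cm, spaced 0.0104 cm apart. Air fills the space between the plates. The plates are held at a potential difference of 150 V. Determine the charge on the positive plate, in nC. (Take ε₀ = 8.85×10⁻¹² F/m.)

Q ≈ 283 nC

A = 51.9 × 4.27 cm² = 2.22×10⁻² m².
C = ε₀A/d = 8.85×10⁻¹² × 2.22×10⁻² / 1.04×10⁻⁴ = 1.89×10⁻⁹ F.
Q = CV = 1.89×10⁻⁹ × 150 = 2.83×10⁻⁷ C.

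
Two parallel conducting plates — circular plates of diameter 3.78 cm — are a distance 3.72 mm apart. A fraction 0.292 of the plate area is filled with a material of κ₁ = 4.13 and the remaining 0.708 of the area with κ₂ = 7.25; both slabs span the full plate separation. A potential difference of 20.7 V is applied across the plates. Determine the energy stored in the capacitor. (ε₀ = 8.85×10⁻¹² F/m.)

U ≈ 3.63 nJ

A = π(3.78/2 cm)² = 1.12×10⁻³ m².
Side-by-side slabs ⇒ two capacitors in parallel, each spanning the full gap.
C₁ = κ₁ε₀A₁/d = 4.13 × 8.85×10⁻¹² × 3.28×10⁻⁴ / 3.72×10⁻³ = 3.22×10⁻¹² F.
C₂ = κ₂ε₀A₂/d = 7.25 × 8.85×10⁻¹² × 7.95×10⁻⁴ / 3.72×10⁻³ = 1.37×10⁻¹¹ F.
C = C₁ + C₂ = 1.69×10⁻¹¹ F.
U = ½CV² = ½ × 1.69×10⁻¹¹ × (20.7)² = 3.63×10⁻⁹ J.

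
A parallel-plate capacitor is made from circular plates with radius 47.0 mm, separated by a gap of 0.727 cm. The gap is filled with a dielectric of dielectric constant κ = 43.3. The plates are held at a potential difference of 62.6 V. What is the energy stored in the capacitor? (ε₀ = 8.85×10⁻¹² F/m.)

A = π(47.0 mm)² = 6.94×10⁻³ m².
C = κε₀A/d = 43.3 × 8.85×10⁻¹² × 6.94×10⁻³ / 7.27×10⁻³ = 3.66×10⁻¹⁰ F.
U = ½CV² = ½ × 3.66×10⁻¹⁰ × (62.6)² = 7.17×10⁻⁷ J.

U ≈ 0.717 μJ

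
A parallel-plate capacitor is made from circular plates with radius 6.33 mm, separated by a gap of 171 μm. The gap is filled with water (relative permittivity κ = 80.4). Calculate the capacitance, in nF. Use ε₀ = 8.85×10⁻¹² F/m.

0.524 nF

A = π(6.33 mm)² = 1.26×10⁻⁴ m².
C = κε₀A/d = 80.4 × 8.85×10⁻¹² × 1.26×10⁻⁴ / 1.71×10⁻⁴ = 5.24×10⁻¹⁰ F.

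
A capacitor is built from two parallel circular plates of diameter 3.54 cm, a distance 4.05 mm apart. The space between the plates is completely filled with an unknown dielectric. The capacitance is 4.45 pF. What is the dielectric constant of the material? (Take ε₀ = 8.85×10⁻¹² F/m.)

2.07

A = π(3.54/2 cm)² = 9.84×10⁻⁴ m².
κ = Cd/(ε₀A) = 4.45×10⁻¹² × 4.05×10⁻³ / (8.85×10⁻¹² × 9.84×10⁻⁴) = 2.07.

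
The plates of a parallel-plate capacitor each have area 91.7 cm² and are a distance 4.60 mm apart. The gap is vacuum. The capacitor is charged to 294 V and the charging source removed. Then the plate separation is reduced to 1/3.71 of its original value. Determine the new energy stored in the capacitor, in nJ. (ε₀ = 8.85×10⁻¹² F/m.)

U ≈ 206 nJ

A = 91.7 cm² = 9.17×10⁻³ m².
Initially C₁ = ε₀A/d = 8.85×10⁻¹² × 9.17×10⁻³ / 4.60×10⁻³ = 1.76×10⁻¹¹ F.
U₁ = 7.62×10⁻⁷ J.
Isolated ⇒ Q is held fixed. C₂ = 3.71 C₁ and U = Q²/(2C), so U₂/U₁ = C₁/C₂ = 0.270.
U₂ = 0.270 × 7.62×10⁻⁷ = 2.06×10⁻⁷ J.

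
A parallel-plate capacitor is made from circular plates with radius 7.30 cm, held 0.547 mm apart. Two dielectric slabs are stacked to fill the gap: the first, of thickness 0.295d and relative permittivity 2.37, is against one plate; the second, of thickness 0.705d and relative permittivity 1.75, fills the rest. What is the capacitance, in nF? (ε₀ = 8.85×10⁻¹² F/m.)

A = π(7.30 cm)² = 1.67×10⁻² m².
Stacked slabs ⇒ two capacitors in series, each with the full plate area.
C₁ = κ₁ε₀A/d₁ = 2.37 × 8.85×10⁻¹² × 1.67×10⁻² / 1.61×10⁻⁴ = 2.18×10⁻⁹ F.
C₂ = κ₂ε₀A/d₂ = 1.75 × 8.85×10⁻¹² × 1.67×10⁻² / 3.86×10⁻⁴ = 6.72×10⁻¹⁰ F.
C = (1/C₁ + 1/C₂)⁻¹ = 5.14×10⁻¹⁰ F.

C ≈ 0.514 nF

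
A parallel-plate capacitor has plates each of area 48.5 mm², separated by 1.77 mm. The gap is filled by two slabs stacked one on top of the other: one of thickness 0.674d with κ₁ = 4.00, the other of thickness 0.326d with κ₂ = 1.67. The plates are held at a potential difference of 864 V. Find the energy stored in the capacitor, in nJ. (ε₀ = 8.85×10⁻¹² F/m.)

A = 48.5 mm² = 4.85×10⁻⁵ m².
Stacked slabs ⇒ two capacitors in series, each with the full plate area.
C₁ = κ₁ε₀A/d₁ = 4.00 × 8.85×10⁻¹² × 4.85×10⁻⁵ / 1.19×10⁻³ = 1.44×10⁻¹² F.
C₂ = κ₂ε₀A/d₂ = 1.67 × 8.85×10⁻¹² × 4.85×10⁻⁵ / 5.77×10⁻⁴ = 1.24×10⁻¹² F.
C = (1/C₁ + 1/C₂)⁻¹ = 6.67×10⁻¹³ F.
U = ½CV² = ½ × 6.67×10⁻¹³ × (864)² = 2.49×10⁻⁷ J.

249 nJ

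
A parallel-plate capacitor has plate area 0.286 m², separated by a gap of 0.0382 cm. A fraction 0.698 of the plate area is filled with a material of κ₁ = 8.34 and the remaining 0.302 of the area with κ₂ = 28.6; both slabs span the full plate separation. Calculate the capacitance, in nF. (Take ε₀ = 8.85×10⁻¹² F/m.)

Side-by-side slabs ⇒ two capacitors in parallel, each spanning the full gap.
C₁ = κ₁ε₀A₁/d = 8.34 × 8.85×10⁻¹² × 0.200 / 3.82×10⁻⁴ = 3.86×10⁻⁸ F.
C₂ = κ₂ε₀A₂/d = 28.6 × 8.85×10⁻¹² × 8.64×10⁻² / 3.82×10⁻⁴ = 5.72×10⁻⁸ F.
C = C₁ + C₂ = 9.58×10⁻⁸ F.

95.8 nF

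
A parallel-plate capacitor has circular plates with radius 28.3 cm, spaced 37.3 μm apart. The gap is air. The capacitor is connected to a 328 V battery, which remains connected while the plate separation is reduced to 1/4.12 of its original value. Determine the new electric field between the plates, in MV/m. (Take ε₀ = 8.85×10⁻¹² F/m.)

E ≈ 36.2 MV/m

A = π(28.3 cm)² = 0.252 m².
Initially C₁ = ε₀A/d = 8.85×10⁻¹² × 0.252 / 3.73×10⁻⁵ = 5.97×10⁻⁸ F.
E₁ = 8.79×10⁶ V/m.
Battery connected ⇒ V is held fixed. E = V/d, so E₂/E₁ = d₁/d₂ = 4.12.
E₂ = 4.12 × 8.79×10⁶ = 3.62×10⁷ V/m.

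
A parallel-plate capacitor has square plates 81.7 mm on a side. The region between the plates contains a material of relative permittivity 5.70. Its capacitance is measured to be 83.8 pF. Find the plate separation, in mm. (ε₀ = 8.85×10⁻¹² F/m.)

A = (81.7 mm)² = 6.67×10⁻³ m².
d = κε₀A/C = 5.70 × 8.85×10⁻¹² × 6.67×10⁻³ / 8.38×10⁻¹¹ = 4.02×10⁻³ m.

4.02 mm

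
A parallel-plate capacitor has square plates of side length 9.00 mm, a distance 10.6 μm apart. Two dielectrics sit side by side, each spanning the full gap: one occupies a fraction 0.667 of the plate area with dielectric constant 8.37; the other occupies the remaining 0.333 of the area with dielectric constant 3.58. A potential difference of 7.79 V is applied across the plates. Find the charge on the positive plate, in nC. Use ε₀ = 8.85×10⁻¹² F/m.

3.57 nC

A = (9.00 mm)² = 8.10×10⁻⁵ m².
Side-by-side slabs ⇒ two capacitors in parallel, each spanning the full gap.
C₁ = κ₁ε₀A₁/d = 8.37 × 8.85×10⁻¹² × 5.40×10⁻⁵ / 1.06×10⁻⁵ = 3.78×10⁻¹⁰ F.
C₂ = κ₂ε₀A₂/d = 3.58 × 8.85×10⁻¹² × 2.70×10⁻⁵ / 1.06×10⁻⁵ = 8.06×10⁻¹¹ F.
C = C₁ + C₂ = 4.58×10⁻¹⁰ F.
Q = CV = 4.58×10⁻¹⁰ × 7.79 = 3.57×10⁻⁹ C.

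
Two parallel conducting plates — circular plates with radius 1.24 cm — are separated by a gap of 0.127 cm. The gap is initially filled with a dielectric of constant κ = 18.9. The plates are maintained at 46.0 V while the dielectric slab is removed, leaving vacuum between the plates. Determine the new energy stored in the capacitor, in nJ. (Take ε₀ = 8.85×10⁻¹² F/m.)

A = π(1.24 cm)² = 4.83×10⁻⁴ m².
Initially C₁ = κε₀A/d = 18.9 × 8.85×10⁻¹² × 4.83×10⁻⁴ / 1.27×10⁻³ = 6.36×10⁻¹¹ F.
U₁ = 6.73×10⁻⁸ J.
Battery connected ⇒ V is held fixed. C₂ = 0.0529 C₁ and U = ½CV², so U₂/U₁ = C₂/C₁ = 0.0529.
U₂ = 0.0529 × 6.73×10⁻⁸ = 3.56×10⁻⁹ J.

U ≈ 3.56 nJ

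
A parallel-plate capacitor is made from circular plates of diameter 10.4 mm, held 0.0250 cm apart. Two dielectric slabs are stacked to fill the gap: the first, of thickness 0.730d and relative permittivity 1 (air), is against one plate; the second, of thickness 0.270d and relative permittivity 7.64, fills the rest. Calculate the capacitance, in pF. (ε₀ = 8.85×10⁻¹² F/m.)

3.93 pF

A = π(10.4/2 mm)² = 8.49×10⁻⁵ m².
Stacked slabs ⇒ two capacitors in series, each with the full plate area.
C₁ = κ₁ε₀A/d₁ = 1.00 × 8.85×10⁻¹² × 8.49×10⁻⁵ / 1.82×10⁻⁴ = 4.12×10⁻¹² F.
C₂ = κ₂ε₀A/d₂ = 7.64 × 8.85×10⁻¹² × 8.49×10⁻⁵ / 6.75×10⁻⁵ = 8.51×10⁻¹¹ F.
C = (1/C₁ + 1/C₂)⁻¹ = 3.93×10⁻¹² F.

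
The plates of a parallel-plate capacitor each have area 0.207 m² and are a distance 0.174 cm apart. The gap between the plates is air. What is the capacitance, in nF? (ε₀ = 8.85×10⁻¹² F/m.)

C = ε₀A/d = 8.85×10⁻¹² × 0.207 / 1.74×10⁻³ = 1.05×10⁻⁹ F.

1.05 nF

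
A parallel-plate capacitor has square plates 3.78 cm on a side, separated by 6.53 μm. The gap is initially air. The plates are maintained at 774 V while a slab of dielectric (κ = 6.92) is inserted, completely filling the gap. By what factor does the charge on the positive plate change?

Q₂/Q₁ ≈ 6.92

Battery connected ⇒ V is held fixed.
C₂ = 6.92 C₁ and Q = CV, so Q₂/Q₁ = C₂/C₁ = 6.92.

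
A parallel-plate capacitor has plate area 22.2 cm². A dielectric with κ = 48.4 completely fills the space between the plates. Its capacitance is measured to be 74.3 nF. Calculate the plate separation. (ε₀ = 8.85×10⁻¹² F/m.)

12.8 μm

A = 22.2 cm² = 2.22×10⁻³ m².
d = κε₀A/C = 48.4 × 8.85×10⁻¹² × 2.22×10⁻³ / 7.43×10⁻⁸ = 1.28×10⁻⁵ m.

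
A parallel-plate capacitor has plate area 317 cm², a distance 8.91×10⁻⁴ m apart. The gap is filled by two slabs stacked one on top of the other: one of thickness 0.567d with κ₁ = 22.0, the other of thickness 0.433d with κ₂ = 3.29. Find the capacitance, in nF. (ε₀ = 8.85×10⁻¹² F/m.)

C ≈ 2.00 nF

A = 317 cm² = 3.17×10⁻² m².
Stacked slabs ⇒ two capacitors in series, each with the full plate area.
C₁ = κ₁ε₀A/d₁ = 22.0 × 8.85×10⁻¹² × 3.17×10⁻² / 5.05×10⁻⁴ = 1.22×10⁻⁸ F.
C₂ = κ₂ε₀A/d₂ = 3.29 × 8.85×10⁻¹² × 3.17×10⁻² / 3.86×10⁻⁴ = 2.39×10⁻⁹ F.
C = (1/C₁ + 1/C₂)⁻¹ = 2.00×10⁻⁹ F.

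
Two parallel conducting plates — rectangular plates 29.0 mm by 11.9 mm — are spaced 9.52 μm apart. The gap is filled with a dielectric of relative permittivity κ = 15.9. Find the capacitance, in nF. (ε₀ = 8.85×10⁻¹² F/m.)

A = 29.0 × 11.9 mm² = 3.45×10⁻⁴ m².
C = κε₀A/d = 15.9 × 8.85×10⁻¹² × 3.45×10⁻⁴ / 9.52×10⁻⁶ = 5.10×10⁻⁹ F.

5.10 nF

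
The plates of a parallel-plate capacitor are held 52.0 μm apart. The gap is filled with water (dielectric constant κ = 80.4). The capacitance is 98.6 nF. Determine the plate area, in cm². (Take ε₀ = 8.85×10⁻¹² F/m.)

A ≈ 72.1 cm²

A = Cd/(κε₀) = 9.86×10⁻⁸ × 5.20×10⁻⁵ / (80.4 × 8.85×10⁻¹²) = 7.21×10⁻³ m².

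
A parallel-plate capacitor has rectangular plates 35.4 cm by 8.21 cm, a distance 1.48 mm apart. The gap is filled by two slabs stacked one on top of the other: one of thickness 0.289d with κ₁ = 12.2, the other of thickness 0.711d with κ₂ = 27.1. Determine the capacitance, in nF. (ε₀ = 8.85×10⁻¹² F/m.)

A = 35.4 × 8.21 cm² = 2.91×10⁻² m².
Stacked slabs ⇒ two capacitors in series, each with the full plate area.
C₁ = κ₁ε₀A/d₁ = 12.2 × 8.85×10⁻¹² × 2.91×10⁻² / 4.28×10⁻⁴ = 7.34×10⁻⁹ F.
C₂ = κ₂ε₀A/d₂ = 27.1 × 8.85×10⁻¹² × 2.91×10⁻² / 1.05×10⁻³ = 6.62×10⁻⁹ F.
C = (1/C₁ + 1/C₂)⁻¹ = 3.48×10⁻⁹ F.

C ≈ 3.48 nF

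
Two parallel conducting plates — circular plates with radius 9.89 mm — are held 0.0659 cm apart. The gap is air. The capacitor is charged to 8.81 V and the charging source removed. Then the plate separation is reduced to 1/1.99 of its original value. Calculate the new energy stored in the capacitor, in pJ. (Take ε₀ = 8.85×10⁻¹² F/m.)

U ≈ 80.5 pJ

A = π(9.89 mm)² = 3.07×10⁻⁴ m².
Initially C₁ = ε₀A/d = 8.85×10⁻¹² × 3.07×10⁻⁴ / 6.59×10⁻⁴ = 4.13×10⁻¹² F.
U₁ = 1.60×10⁻¹⁰ J.
Isolated ⇒ Q is held fixed. C₂ = 1.99 C₁ and U = Q²/(2C), so U₂/U₁ = C₁/C₂ = 0.503.
U₂ = 0.503 × 1.60×10⁻¹⁰ = 8.05×10⁻¹¹ J.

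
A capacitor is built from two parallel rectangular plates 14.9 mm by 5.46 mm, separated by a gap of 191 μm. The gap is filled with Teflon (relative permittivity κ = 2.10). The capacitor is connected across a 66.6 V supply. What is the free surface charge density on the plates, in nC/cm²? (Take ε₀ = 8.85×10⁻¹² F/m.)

A = 14.9 × 5.46 mm² = 8.14×10⁻⁵ m².
C = κε₀A/d = 2.10 × 8.85×10⁻¹² × 8.14×10⁻⁵ / 1.91×10⁻⁴ = 7.92×10⁻¹² F.
σ = Q/A = CV/A = 7.92×10⁻¹² × 66.6 / 8.14×10⁻⁵ = 6.48×10⁻⁶ C/m².

0.648 nC/cm²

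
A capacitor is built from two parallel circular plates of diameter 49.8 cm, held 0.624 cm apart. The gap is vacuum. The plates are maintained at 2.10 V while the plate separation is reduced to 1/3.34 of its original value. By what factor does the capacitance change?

C = ε₀A/d scales as 1/d, so C₂/C₁ = d₁/d₂ = 3.34.

C₂/C₁ ≈ 3.34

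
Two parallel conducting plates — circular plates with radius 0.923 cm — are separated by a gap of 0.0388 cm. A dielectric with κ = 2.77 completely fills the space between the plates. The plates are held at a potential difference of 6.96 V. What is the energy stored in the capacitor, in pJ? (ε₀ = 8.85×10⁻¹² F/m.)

U ≈ 410 pJ

A = π(0.923 cm)² = 2.68×10⁻⁴ m².
C = κε₀A/d = 2.77 × 8.85×10⁻¹² × 2.68×10⁻⁴ / 3.88×10⁻⁴ = 1.69×10⁻¹¹ F.
U = ½CV² = ½ × 1.69×10⁻¹¹ × (6.96)² = 4.10×10⁻¹⁰ J.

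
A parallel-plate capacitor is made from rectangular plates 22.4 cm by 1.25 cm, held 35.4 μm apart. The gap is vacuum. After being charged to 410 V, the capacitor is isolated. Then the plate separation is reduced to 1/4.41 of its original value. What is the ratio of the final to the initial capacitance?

C = ε₀A/d scales as 1/d, so C₂/C₁ = d₁/d₂ = 4.41.

4.41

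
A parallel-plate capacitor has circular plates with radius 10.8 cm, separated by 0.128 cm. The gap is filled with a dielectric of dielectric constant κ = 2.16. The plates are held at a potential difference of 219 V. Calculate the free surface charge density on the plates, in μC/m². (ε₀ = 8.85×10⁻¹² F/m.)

σ ≈ 3.27 μC/m²

A = π(10.8 cm)² = 3.66×10⁻² m².
C = κε₀A/d = 2.16 × 8.85×10⁻¹² × 3.66×10⁻² / 1.28×10⁻³ = 5.47×10⁻¹⁰ F.
σ = Q/A = CV/A = 5.47×10⁻¹⁰ × 219 / 3.66×10⁻² = 3.27×10⁻⁶ C/m².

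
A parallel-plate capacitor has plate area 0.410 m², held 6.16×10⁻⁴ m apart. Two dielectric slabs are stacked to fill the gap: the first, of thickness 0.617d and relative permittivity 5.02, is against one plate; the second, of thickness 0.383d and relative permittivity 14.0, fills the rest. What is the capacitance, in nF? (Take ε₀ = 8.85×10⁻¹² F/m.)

Stacked slabs ⇒ two capacitors in series, each with the full plate area.
C₁ = κ₁ε₀A/d₁ = 5.02 × 8.85×10⁻¹² × 0.410 / 3.80×10⁻⁴ = 4.79×10⁻⁸ F.
C₂ = κ₂ε₀A/d₂ = 14.0 × 8.85×10⁻¹² × 0.410 / 2.36×10⁻⁴ = 2.15×10⁻⁷ F.
C = (1/C₁ + 1/C₂)⁻¹ = 3.92×10⁻⁸ F.

C ≈ 39.2 nF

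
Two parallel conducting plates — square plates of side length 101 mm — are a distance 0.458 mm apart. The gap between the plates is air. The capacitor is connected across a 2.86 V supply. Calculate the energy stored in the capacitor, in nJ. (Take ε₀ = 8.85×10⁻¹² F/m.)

0.806 nJ

A = (101 mm)² = 1.02×10⁻² m².
C = ε₀A/d = 8.85×10⁻¹² × 1.02×10⁻² / 4.58×10⁻⁴ = 1.97×10⁻¹⁰ F.
U = ½CV² = ½ × 1.97×10⁻¹⁰ × (2.86)² = 8.06×10⁻¹⁰ J.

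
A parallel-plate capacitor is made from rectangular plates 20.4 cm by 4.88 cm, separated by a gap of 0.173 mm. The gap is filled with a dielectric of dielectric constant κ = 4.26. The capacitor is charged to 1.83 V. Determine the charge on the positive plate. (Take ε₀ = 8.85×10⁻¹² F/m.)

A = 20.4 × 4.88 cm² = 9.96×10⁻³ m².
C = κε₀A/d = 4.26 × 8.85×10⁻¹² × 9.96×10⁻³ / 1.73×10⁻⁴ = 2.17×10⁻⁹ F.
Q = CV = 2.17×10⁻⁹ × 1.83 = 3.97×10⁻⁹ C.

Q ≈ 3.97 nC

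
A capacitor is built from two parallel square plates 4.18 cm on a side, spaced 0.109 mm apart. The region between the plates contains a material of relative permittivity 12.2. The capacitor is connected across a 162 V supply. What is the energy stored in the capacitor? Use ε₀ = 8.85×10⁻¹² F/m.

22.7 μJ

A = (4.18 cm)² = 1.75×10⁻³ m².
C = κε₀A/d = 12.2 × 8.85×10⁻¹² × 1.75×10⁻³ / 1.09×10⁻⁴ = 1.73×10⁻⁹ F.
U = ½CV² = ½ × 1.73×10⁻⁹ × (162)² = 2.27×10⁻⁵ J.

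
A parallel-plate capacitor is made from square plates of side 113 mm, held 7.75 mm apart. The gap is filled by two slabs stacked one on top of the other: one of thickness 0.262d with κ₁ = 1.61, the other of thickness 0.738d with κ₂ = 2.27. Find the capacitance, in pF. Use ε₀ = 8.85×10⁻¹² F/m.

A = (113 mm)² = 1.28×10⁻² m².
Stacked slabs ⇒ two capacitors in series, each with the full plate area.
C₁ = κ₁ε₀A/d₁ = 1.61 × 8.85×10⁻¹² × 1.28×10⁻² / 2.03×10⁻³ = 8.96×10⁻¹¹ F.
C₂ = κ₂ε₀A/d₂ = 2.27 × 8.85×10⁻¹² × 1.28×10⁻² / 5.72×10⁻³ = 4.49×10⁻¹¹ F.
C = (1/C₁ + 1/C₂)⁻¹ = 2.99×10⁻¹¹ F.

29.9 pF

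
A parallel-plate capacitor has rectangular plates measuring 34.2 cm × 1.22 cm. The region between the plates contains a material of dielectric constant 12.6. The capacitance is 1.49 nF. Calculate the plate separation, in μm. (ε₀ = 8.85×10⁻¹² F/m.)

d ≈ 312 μm

A = 34.2 × 1.22 cm² = 4.17×10⁻³ m².
d = κε₀A/C = 12.6 × 8.85×10⁻¹² × 4.17×10⁻³ / 1.49×10⁻⁹ = 3.12×10⁻⁴ m.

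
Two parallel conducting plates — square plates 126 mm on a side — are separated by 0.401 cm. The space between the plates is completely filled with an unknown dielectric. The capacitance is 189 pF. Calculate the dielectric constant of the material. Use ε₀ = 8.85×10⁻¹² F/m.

κ ≈ 5.39

A = (126 mm)² = 1.59×10⁻² m².
κ = Cd/(ε₀A) = 1.89×10⁻¹⁰ × 4.01×10⁻³ / (8.85×10⁻¹² × 1.59×10⁻²) = 5.39.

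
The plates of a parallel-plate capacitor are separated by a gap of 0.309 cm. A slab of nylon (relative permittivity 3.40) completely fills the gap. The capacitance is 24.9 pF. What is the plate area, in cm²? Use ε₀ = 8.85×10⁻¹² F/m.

A = Cd/(κε₀) = 2.49×10⁻¹¹ × 3.09×10⁻³ / (3.40 × 8.85×10⁻¹²) = 2.56×10⁻³ m².

25.6 cm²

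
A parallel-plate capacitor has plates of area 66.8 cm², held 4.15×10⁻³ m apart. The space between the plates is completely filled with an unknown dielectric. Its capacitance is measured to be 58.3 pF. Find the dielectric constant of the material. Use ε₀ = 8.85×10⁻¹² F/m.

A = 66.8 cm² = 6.68×10⁻³ m².
κ = Cd/(ε₀A) = 5.83×10⁻¹¹ × 4.15×10⁻³ / (8.85×10⁻¹² × 6.68×10⁻³) = 4.09.

4.09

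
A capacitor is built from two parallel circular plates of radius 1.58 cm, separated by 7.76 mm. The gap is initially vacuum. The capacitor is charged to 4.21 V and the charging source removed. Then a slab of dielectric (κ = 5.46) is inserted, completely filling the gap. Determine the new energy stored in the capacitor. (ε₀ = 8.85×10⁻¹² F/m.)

A = π(1.58 cm)² = 7.84×10⁻⁴ m².
Initially C₁ = ε₀A/d = 8.85×10⁻¹² × 7.84×10⁻⁴ / 7.76×10⁻³ = 8.94×10⁻¹³ F.
U₁ = 7.93×10⁻¹² J.
Isolated ⇒ Q is held fixed. C₂ = 5.46 C₁ and U = Q²/(2C), so U₂/U₁ = C₁/C₂ = 0.183.
U₂ = 0.183 × 7.93×10⁻¹² = 1.45×10⁻¹² J.

U ≈ 1.45 pJ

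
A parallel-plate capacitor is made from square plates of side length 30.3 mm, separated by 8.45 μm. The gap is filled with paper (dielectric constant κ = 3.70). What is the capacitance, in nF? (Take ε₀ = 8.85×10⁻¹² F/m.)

C ≈ 3.56 nF

A = (30.3 mm)² = 9.18×10⁻⁴ m².
C = κε₀A/d = 3.70 × 8.85×10⁻¹² × 9.18×10⁻⁴ / 8.45×10⁻⁶ = 3.56×10⁻⁹ F.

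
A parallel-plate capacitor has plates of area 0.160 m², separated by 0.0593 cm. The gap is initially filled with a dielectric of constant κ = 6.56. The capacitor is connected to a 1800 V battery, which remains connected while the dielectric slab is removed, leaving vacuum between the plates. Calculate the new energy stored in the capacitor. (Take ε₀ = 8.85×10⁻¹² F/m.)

Initially C₁ = κε₀A/d = 6.56 × 8.85×10⁻¹² × 0.160 / 5.93×10⁻⁴ = 1.57×10⁻⁸ F.
U₁ = 2.54×10⁻² J.
Battery connected ⇒ V is held fixed. C₂ = 0.152 C₁ and U = ½CV², so U₂/U₁ = C₂/C₁ = 0.152.
U₂ = 0.152 × 2.54×10⁻² = 3.87×10⁻³ J.

3.87 mJ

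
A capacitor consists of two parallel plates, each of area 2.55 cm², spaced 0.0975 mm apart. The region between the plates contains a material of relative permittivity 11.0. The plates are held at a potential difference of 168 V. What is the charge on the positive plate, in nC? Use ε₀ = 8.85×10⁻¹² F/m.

A = 2.55 cm² = 2.55×10⁻⁴ m².
C = κε₀A/d = 11.0 × 8.85×10⁻¹² × 2.55×10⁻⁴ / 9.75×10⁻⁵ = 2.55×10⁻¹⁰ F.
Q = CV = 2.55×10⁻¹⁰ × 168 = 4.28×10⁻⁸ C.

42.8 nC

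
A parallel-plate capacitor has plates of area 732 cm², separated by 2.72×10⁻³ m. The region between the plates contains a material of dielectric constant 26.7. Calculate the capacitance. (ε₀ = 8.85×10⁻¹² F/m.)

6.36 nF

A = 732 cm² = 7.32×10⁻² m².
C = κε₀A/d = 26.7 × 8.85×10⁻¹² × 7.32×10⁻² / 2.72×10⁻³ = 6.36×10⁻⁹ F.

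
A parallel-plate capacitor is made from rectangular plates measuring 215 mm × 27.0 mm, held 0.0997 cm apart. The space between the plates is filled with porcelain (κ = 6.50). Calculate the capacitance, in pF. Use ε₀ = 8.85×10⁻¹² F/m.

C ≈ 335 pF

A = 215 × 27.0 mm² = 5.80×10⁻³ m².
C = κε₀A/d = 6.50 × 8.85×10⁻¹² × 5.80×10⁻³ / 9.97×10⁻⁴ = 3.35×10⁻¹⁰ F.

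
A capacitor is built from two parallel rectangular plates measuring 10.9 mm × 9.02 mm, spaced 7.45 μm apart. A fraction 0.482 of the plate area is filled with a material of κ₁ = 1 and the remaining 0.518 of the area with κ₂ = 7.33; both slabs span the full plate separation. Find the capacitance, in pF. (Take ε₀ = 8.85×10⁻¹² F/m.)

A = 10.9 × 9.02 mm² = 9.83×10⁻⁵ m².
Side-by-side slabs ⇒ two capacitors in parallel, each spanning the full gap.
C₁ = κ₁ε₀A₁/d = 1.00 × 8.85×10⁻¹² × 4.74×10⁻⁵ / 7.45×10⁻⁶ = 5.63×10⁻¹¹ F.
C₂ = κ₂ε₀A₂/d = 7.33 × 8.85×10⁻¹² × 5.09×10⁻⁵ / 7.45×10⁻⁶ = 4.43×10⁻¹⁰ F.
C = C₁ + C₂ = 5.00×10⁻¹⁰ F.

C ≈ 500 pF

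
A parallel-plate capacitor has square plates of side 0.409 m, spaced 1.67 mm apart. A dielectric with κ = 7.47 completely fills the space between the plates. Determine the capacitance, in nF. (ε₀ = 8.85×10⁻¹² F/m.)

A = (0.409 m)² = 0.167 m².
C = κε₀A/d = 7.47 × 8.85×10⁻¹² × 0.167 / 1.67×10⁻³ = 6.62×10⁻⁹ F.

C ≈ 6.62 nF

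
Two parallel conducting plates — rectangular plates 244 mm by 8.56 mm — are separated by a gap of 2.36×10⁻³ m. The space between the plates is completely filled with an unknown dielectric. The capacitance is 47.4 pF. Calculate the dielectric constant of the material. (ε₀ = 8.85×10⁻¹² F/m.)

A = 244 × 8.56 mm² = 2.09×10⁻³ m².
κ = Cd/(ε₀A) = 4.74×10⁻¹¹ × 2.36×10⁻³ / (8.85×10⁻¹² × 2.09×10⁻³) = 6.05.

6.05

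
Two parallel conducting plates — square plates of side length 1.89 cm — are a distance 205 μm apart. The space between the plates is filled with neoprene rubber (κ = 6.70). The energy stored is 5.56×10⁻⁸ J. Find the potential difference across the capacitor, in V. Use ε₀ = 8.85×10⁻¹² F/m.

V ≈ 32.8 V

A = (1.89 cm)² = 3.57×10⁻⁴ m².
C = κε₀A/d = 6.70 × 8.85×10⁻¹² × 3.57×10⁻⁴ / 2.05×10⁻⁴ = 1.03×10⁻¹⁰ F.
V = √(2U/C) = √(2 × 5.56×10⁻⁸ / 1.03×10⁻¹⁰) = 32.8 V.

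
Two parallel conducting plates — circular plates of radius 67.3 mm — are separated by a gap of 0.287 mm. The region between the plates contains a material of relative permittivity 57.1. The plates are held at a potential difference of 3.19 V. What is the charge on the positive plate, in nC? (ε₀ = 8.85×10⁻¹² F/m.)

A = π(67.3 mm)² = 1.42×10⁻² m².
C = κε₀A/d = 57.1 × 8.85×10⁻¹² × 1.42×10⁻² / 2.87×10⁻⁴ = 2.51×10⁻⁸ F.
Q = CV = 2.51×10⁻⁸ × 3.19 = 7.99×10⁻⁸ C.

Q ≈ 79.9 nC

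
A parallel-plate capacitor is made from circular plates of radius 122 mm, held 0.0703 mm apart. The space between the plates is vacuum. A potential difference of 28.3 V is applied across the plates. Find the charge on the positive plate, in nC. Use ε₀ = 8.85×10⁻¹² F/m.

Q ≈ 167 nC

A = π(122 mm)² = 4.68×10⁻² m².
C = ε₀A/d = 8.85×10⁻¹² × 4.68×10⁻² / 7.03×10⁻⁵ = 5.89×10⁻⁹ F.
Q = CV = 5.89×10⁻⁹ × 28.3 = 1.67×10⁻⁷ C.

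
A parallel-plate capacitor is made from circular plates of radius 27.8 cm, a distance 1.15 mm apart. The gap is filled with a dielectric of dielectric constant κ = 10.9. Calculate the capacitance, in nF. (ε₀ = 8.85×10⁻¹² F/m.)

A = π(27.8 cm)² = 0.243 m².
C = κε₀A/d = 10.9 × 8.85×10⁻¹² × 0.243 / 1.15×10⁻³ = 2.04×10⁻⁸ F.

20.4 nF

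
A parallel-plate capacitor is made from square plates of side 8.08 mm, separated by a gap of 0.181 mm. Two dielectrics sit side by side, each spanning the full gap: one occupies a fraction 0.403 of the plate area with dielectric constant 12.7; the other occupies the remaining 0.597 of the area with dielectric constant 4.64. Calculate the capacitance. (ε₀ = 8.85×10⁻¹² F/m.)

A = (8.08 mm)² = 6.53×10⁻⁵ m².
Side-by-side slabs ⇒ two capacitors in parallel, each spanning the full gap.
C₁ = κ₁ε₀A₁/d = 12.7 × 8.85×10⁻¹² × 2.63×10⁻⁵ / 1.81×10⁻⁴ = 1.63×10⁻¹¹ F.
C₂ = κ₂ε₀A₂/d = 4.64 × 8.85×10⁻¹² × 3.90×10⁻⁵ / 1.81×10⁻⁴ = 8.84×10⁻¹² F.
C = C₁ + C₂ = 2.52×10⁻¹¹ F.

C ≈ 25.2 pF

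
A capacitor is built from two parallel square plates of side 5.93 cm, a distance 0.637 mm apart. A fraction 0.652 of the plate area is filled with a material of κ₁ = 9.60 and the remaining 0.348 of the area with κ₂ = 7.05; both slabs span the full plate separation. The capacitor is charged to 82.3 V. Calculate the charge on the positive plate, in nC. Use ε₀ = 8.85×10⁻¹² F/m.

A = (5.93 cm)² = 3.52×10⁻³ m².
Side-by-side slabs ⇒ two capacitors in parallel, each spanning the full gap.
C₁ = κ₁ε₀A₁/d = 9.60 × 8.85×10⁻¹² × 2.29×10⁻³ / 6.37×10⁻⁴ = 3.06×10⁻¹⁰ F.
C₂ = κ₂ε₀A₂/d = 7.05 × 8.85×10⁻¹² × 1.22×10⁻³ / 6.37×10⁻⁴ = 1.20×10⁻¹⁰ F.
C = C₁ + C₂ = 4.26×10⁻¹⁰ F.
Q = CV = 4.26×10⁻¹⁰ × 82.3 = 3.50×10⁻⁸ C.

35.0 nC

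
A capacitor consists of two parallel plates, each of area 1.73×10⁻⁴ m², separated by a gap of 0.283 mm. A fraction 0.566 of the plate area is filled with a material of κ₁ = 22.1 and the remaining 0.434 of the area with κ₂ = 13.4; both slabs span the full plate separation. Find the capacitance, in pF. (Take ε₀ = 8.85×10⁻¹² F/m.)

C ≈ 99.1 pF

Side-by-side slabs ⇒ two capacitors in parallel, each spanning the full gap.
C₁ = κ₁ε₀A₁/d = 22.1 × 8.85×10⁻¹² × 9.79×10⁻⁵ / 2.83×10⁻⁴ = 6.77×10⁻¹¹ F.
C₂ = κ₂ε₀A₂/d = 13.4 × 8.85×10⁻¹² × 7.51×10⁻⁵ / 2.83×10⁻⁴ = 3.15×10⁻¹¹ F.
C = C₁ + C₂ = 9.91×10⁻¹¹ F.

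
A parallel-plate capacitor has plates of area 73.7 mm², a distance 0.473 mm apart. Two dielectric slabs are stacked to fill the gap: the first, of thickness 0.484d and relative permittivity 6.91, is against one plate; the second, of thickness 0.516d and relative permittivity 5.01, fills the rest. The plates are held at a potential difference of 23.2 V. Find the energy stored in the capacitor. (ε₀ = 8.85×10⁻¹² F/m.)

2.14 nJ

A = 73.7 mm² = 7.37×10⁻⁵ m².
Stacked slabs ⇒ two capacitors in series, each with the full plate area.
C₁ = κ₁ε₀A/d₁ = 6.91 × 8.85×10⁻¹² × 7.37×10⁻⁵ / 2.29×10⁻⁴ = 1.97×10⁻¹¹ F.
C₂ = κ₂ε₀A/d₂ = 5.01 × 8.85×10⁻¹² × 7.37×10⁻⁵ / 2.44×10⁻⁴ = 1.34×10⁻¹¹ F.
C = (1/C₁ + 1/C₂)⁻¹ = 7.97×10⁻¹² F.
U = ½CV² = ½ × 7.97×10⁻¹² × (23.2)² = 2.14×10⁻⁹ J.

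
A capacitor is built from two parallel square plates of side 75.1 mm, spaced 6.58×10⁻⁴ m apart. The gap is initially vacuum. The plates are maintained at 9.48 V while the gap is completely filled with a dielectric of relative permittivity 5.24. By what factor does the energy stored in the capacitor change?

Battery connected ⇒ V is held fixed.
C₂ = 5.24 C₁ and U = ½CV², so U₂/U₁ = C₂/C₁ = 5.24.

U₂/U₁ ≈ 5.24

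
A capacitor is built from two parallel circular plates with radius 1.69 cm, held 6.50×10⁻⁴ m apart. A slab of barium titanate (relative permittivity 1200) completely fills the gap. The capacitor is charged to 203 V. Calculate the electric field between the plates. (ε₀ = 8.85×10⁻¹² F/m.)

E = V/d = 203 / 6.50×10⁻⁴ = 3.12×10⁵ V/m.

E ≈ 312 V/mm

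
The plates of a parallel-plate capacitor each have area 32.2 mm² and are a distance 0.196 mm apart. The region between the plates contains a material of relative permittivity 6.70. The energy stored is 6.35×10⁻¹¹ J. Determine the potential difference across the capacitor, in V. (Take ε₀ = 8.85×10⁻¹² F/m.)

V ≈ 3.61 V

A = 32.2 mm² = 3.22×10⁻⁵ m².
C = κε₀A/d = 6.70 × 8.85×10⁻¹² × 3.22×10⁻⁵ / 1.96×10⁻⁴ = 9.74×10⁻¹² F.
V = √(2U/C) = √(2 × 6.35×10⁻¹¹ / 9.74×10⁻¹²) = 3.61 V.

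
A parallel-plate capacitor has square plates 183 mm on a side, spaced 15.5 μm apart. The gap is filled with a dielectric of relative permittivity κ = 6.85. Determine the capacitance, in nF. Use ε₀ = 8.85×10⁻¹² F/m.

A = (183 mm)² = 3.35×10⁻² m².
C = κε₀A/d = 6.85 × 8.85×10⁻¹² × 3.35×10⁻² / 1.55×10⁻⁵ = 1.31×10⁻⁷ F.

C ≈ 131 nF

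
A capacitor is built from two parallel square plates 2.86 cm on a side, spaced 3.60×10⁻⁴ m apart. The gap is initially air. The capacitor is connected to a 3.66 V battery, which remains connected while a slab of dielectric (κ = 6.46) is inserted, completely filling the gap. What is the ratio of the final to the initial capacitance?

6.46

C = κε₀A/d scales with κ, so C₂/C₁ = κ = 6.46.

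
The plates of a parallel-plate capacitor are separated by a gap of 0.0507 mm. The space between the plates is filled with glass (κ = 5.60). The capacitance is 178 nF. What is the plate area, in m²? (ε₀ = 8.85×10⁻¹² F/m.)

A ≈ 0.182 m²

A = Cd/(κε₀) = 1.78×10⁻⁷ × 5.07×10⁻⁵ / (5.60 × 8.85×10⁻¹²) = 0.182 m².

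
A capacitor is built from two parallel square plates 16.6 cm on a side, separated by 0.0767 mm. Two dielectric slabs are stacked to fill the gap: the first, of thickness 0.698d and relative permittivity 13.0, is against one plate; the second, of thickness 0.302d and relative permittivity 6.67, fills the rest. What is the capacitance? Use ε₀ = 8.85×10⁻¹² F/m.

A = (16.6 cm)² = 2.76×10⁻² m².
Stacked slabs ⇒ two capacitors in series, each with the full plate area.
C₁ = κ₁ε₀A/d₁ = 13.0 × 8.85×10⁻¹² × 2.76×10⁻² / 5.35×10⁻⁵ = 5.92×10⁻⁸ F.
C₂ = κ₂ε₀A/d₂ = 6.67 × 8.85×10⁻¹² × 2.76×10⁻² / 2.32×10⁻⁵ = 7.02×10⁻⁸ F.
C = (1/C₁ + 1/C₂)⁻¹ = 3.21×10⁻⁸ F.

32.1 nF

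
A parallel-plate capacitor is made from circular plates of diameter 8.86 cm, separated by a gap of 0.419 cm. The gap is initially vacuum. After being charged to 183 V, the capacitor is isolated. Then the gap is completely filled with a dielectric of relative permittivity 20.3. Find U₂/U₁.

Isolated ⇒ Q is held fixed.
C₂ = 20.3 C₁ and U = Q²/(2C), so U₂/U₁ = C₁/C₂ = 0.0493.

0.0493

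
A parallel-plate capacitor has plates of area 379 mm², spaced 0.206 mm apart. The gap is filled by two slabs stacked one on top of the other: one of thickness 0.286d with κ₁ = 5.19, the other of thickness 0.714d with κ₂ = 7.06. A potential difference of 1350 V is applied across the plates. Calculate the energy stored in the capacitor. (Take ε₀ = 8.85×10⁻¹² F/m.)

A = 379 mm² = 3.79×10⁻⁴ m².
Stacked slabs ⇒ two capacitors in series, each with the full plate area.
C₁ = κ₁ε₀A/d₁ = 5.19 × 8.85×10⁻¹² × 3.79×10⁻⁴ / 5.89×10⁻⁵ = 2.95×10⁻¹⁰ F.
C₂ = κ₂ε₀A/d₂ = 7.06 × 8.85×10⁻¹² × 3.79×10⁻⁴ / 1.47×10⁻⁴ = 1.61×10⁻¹⁰ F.
C = (1/C₁ + 1/C₂)⁻¹ = 1.04×10⁻¹⁰ F.
U = ½CV² = ½ × 1.04×10⁻¹⁰ × (1350)² = 9.50×10⁻⁵ J.

95.0 μJ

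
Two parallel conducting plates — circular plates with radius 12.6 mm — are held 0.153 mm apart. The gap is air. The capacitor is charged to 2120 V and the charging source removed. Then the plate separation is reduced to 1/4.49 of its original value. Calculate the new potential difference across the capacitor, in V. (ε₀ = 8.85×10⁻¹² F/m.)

A = π(12.6 mm)² = 4.99×10⁻⁴ m².
Initially C₁ = ε₀A/d = 8.85×10⁻¹² × 4.99×10⁻⁴ / 1.53×10⁻⁴ = 2.88×10⁻¹¹ F.
V₁ = 2.12×10³ V.
Isolated ⇒ Q is held fixed. C₂ = 4.49 C₁ and V = Q/C, so V₂/V₁ = C₁/C₂ = 0.223.
V₂ = 0.223 × 2.12×10³ = 4.72×10² V.

472 V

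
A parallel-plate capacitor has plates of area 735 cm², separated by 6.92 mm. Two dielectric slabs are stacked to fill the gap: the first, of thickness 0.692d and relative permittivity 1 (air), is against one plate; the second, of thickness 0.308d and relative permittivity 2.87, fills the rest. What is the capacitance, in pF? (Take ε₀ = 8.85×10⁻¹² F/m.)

A = 735 cm² = 7.35×10⁻² m².
Stacked slabs ⇒ two capacitors in series, each with the full plate area.
C₁ = κ₁ε₀A/d₁ = 1.00 × 8.85×10⁻¹² × 7.35×10⁻² / 4.79×10⁻³ = 1.36×10⁻¹⁰ F.
C₂ = κ₂ε₀A/d₂ = 2.87 × 8.85×10⁻¹² × 7.35×10⁻² / 2.13×10⁻³ = 8.76×10⁻¹⁰ F.
C = (1/C₁ + 1/C₂)⁻¹ = 1.18×10⁻¹⁰ F.

C ≈ 118 pF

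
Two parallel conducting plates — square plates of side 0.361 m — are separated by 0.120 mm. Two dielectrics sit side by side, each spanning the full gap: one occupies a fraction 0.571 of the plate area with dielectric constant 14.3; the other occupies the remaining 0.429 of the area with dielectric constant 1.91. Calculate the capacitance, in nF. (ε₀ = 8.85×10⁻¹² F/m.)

86.4 nF

A = (0.361 m)² = 0.130 m².
Side-by-side slabs ⇒ two capacitors in parallel, each spanning the full gap.
C₁ = κ₁ε₀A₁/d = 14.3 × 8.85×10⁻¹² × 7.44×10⁻² / 1.20×10⁻⁴ = 7.85×10⁻⁸ F.
C₂ = κ₂ε₀A₂/d = 1.91 × 8.85×10⁻¹² × 5.59×10⁻² / 1.20×10⁻⁴ = 7.88×10⁻⁹ F.
C = C₁ + C₂ = 8.64×10⁻⁸ F.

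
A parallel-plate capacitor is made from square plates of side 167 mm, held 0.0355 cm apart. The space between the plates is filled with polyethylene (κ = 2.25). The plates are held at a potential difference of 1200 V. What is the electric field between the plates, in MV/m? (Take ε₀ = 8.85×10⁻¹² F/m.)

3.38 MV/m

E = V/d = 1200 / 3.55×10⁻⁴ = 3.38×10⁶ V/m.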